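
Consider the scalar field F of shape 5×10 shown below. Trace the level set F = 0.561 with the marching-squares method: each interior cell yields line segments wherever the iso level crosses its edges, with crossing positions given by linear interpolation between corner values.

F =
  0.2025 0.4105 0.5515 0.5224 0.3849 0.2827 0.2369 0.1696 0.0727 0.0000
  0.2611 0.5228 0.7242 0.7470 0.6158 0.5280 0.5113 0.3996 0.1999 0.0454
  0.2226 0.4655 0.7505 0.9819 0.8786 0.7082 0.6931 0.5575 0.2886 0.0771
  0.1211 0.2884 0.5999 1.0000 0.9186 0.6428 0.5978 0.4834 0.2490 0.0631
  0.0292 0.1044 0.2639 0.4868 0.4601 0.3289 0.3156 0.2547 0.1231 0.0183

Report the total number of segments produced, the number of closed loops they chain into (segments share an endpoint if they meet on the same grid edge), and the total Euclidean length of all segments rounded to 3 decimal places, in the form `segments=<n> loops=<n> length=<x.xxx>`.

cell (0,1): code 0100 → (0.055,2.000)–(1.000,1.190)
cell (0,2): code 1100 → (0.172,3.000)–(0.055,2.000)
cell (0,3): code 1100 → (0.763,4.000)–(0.172,3.000)
cell (0,4): code 1000 → (1.000,4.624)–(0.763,4.000)
cell (1,1): code 0110 → (1.000,1.190)–(2.000,1.335)
cell (1,4): code 1101 → (1.183,5.000)–(1.000,4.624)
cell (1,5): code 1100 → (1.273,6.000)–(1.183,5.000)
cell (1,6): code 1000 → (2.000,6.974)–(1.273,6.000)
cell (2,1): code 0110 → (2.000,1.335)–(3.000,1.875)
cell (2,6): code 1001 → (3.000,6.322)–(2.000,6.974)
cell (3,1): code 0010 → (3.000,1.875)–(3.116,2.000)
cell (3,2): code 0011 → (3.116,2.000)–(3.855,3.000)
cell (3,3): code 0011 → (3.855,3.000)–(3.780,4.000)
cell (3,4): code 0011 → (3.780,4.000)–(3.261,5.000)
cell (3,5): code 0011 → (3.261,5.000)–(3.130,6.000)
cell (3,6): code 0001 → (3.130,6.000)–(3.000,6.322)
total: 16 segments, chained into 1 closed loop(s), length Σ = 14.958753

segments=16 loops=1 length=14.959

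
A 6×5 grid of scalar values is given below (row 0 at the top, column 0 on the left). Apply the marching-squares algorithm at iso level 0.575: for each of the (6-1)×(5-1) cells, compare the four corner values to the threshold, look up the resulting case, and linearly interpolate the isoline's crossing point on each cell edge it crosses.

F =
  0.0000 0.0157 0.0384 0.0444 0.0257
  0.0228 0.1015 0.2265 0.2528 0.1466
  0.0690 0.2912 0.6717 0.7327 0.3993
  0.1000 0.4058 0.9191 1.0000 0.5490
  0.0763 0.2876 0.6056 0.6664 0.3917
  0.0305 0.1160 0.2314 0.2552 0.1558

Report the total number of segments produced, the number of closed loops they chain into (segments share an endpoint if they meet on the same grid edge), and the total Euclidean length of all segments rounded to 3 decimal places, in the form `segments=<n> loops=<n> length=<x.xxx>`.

cell (1,1): code 0100 → (1.783,2.000)–(2.000,1.746)
cell (1,2): code 1100 → (1.671,3.000)–(1.783,2.000)
cell (1,3): code 1000 → (2.000,3.473)–(1.671,3.000)
cell (2,1): code 0110 → (2.000,1.746)–(3.000,1.330)
cell (2,3): code 1001 → (3.000,3.942)–(2.000,3.473)
cell (3,1): code 0110 → (3.000,1.330)–(4.000,1.904)
cell (3,3): code 1001 → (4.000,3.333)–(3.000,3.942)
cell (4,1): code 0010 → (4.000,1.904)–(4.082,2.000)
cell (4,2): code 0011 → (4.082,2.000)–(4.222,3.000)
cell (4,3): code 0001 → (4.222,3.000)–(4.000,3.333)
total: 10 segments, chained into 1 closed loop(s), length Σ = 7.964794

segments=10 loops=1 length=7.965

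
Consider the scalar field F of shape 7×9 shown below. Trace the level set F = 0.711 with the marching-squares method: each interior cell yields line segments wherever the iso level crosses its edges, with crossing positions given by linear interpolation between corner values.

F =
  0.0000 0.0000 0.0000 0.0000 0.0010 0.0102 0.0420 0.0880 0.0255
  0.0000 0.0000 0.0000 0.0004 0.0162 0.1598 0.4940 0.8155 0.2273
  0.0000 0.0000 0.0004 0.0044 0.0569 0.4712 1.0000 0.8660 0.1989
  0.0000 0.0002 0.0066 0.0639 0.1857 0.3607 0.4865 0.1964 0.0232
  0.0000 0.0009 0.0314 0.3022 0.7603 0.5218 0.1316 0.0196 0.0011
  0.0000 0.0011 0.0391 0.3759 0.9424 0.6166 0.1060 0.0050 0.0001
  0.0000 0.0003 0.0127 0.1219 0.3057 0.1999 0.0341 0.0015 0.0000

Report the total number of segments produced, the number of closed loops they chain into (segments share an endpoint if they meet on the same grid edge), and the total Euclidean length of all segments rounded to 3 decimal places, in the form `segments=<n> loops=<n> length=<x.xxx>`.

cell (0,6): code 0100 → (0.856,7.000)–(1.000,6.675)
cell (0,7): code 1000 → (1.000,7.178)–(0.856,7.000)
cell (1,5): code 0100 → (1.429,6.000)–(2.000,5.453)
cell (1,6): code 1110 → (1.000,6.675)–(1.429,6.000)
cell (1,7): code 1001 → (2.000,7.232)–(1.000,7.178)
cell (2,5): code 0010 → (2.000,5.453)–(2.563,6.000)
cell (2,6): code 0011 → (2.563,6.000)–(2.231,7.000)
cell (2,7): code 0001 → (2.231,7.000)–(2.000,7.232)
cell (3,3): code 0100 → (3.914,4.000)–(4.000,3.892)
cell (3,4): code 1000 → (4.000,4.207)–(3.914,4.000)
cell (4,3): code 0110 → (4.000,3.892)–(5.000,3.592)
cell (4,4): code 1001 → (5.000,4.710)–(4.000,4.207)
cell (5,3): code 0010 → (5.000,3.592)–(5.363,4.000)
cell (5,4): code 0001 → (5.363,4.000)–(5.000,4.710)
total: 14 segments, chained into 2 closed loop(s), length Σ = 9.211366

segments=14 loops=2 length=9.211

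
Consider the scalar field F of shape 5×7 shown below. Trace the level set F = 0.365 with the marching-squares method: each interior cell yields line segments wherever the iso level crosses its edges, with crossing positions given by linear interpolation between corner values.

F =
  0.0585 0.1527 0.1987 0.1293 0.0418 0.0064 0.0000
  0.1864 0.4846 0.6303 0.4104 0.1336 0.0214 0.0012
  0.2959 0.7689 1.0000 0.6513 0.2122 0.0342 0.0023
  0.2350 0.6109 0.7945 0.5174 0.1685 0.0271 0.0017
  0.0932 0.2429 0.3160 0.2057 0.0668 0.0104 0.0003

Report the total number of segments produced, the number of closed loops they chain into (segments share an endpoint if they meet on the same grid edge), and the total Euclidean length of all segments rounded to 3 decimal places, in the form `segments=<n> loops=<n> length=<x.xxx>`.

segments=12 loops=1 length=10.849

cell (0,0): code 0100 → (0.640,1.000)–(1.000,0.599)
cell (0,1): code 1100 → (0.385,2.000)–(0.640,1.000)
cell (0,2): code 1100 → (0.838,3.000)–(0.385,2.000)
cell (0,3): code 1000 → (1.000,3.164)–(0.838,3.000)
cell (1,0): code 0110 → (1.000,0.599)–(2.000,0.146)
cell (1,3): code 1001 → (2.000,3.652)–(1.000,3.164)
cell (2,0): code 0110 → (2.000,0.146)–(3.000,0.346)
cell (2,3): code 1001 → (3.000,3.437)–(2.000,3.652)
cell (3,0): code 0010 → (3.000,0.346)–(3.668,1.000)
cell (3,1): code 0011 → (3.668,1.000)–(3.898,2.000)
cell (3,2): code 0011 → (3.898,2.000)–(3.489,3.000)
cell (3,3): code 0001 → (3.489,3.000)–(3.000,3.437)
total: 12 segments, chained into 1 closed loop(s), length Σ = 10.849212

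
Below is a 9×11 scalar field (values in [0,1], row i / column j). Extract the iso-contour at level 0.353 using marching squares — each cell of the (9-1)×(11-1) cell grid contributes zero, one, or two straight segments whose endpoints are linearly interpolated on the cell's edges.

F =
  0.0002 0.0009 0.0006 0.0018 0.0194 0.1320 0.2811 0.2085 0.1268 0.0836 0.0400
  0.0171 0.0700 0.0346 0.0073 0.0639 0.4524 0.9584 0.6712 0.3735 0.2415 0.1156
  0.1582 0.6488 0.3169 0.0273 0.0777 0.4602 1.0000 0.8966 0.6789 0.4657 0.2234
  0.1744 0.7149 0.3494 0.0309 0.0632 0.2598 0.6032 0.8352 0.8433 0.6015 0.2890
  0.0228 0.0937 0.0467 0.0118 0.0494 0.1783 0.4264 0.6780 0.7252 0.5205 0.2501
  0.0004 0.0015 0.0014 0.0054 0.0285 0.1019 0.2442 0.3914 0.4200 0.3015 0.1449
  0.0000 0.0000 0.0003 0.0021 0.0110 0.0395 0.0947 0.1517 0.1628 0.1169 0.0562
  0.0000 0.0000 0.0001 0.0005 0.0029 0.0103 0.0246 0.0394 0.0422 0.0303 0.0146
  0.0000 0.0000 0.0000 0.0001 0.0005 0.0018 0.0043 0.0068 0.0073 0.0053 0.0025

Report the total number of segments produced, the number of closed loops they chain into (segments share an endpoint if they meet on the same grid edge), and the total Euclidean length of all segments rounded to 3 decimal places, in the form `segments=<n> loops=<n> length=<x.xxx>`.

cell (0,4): code 0100 → (0.690,5.000)–(1.000,4.744)
cell (0,5): code 1100 → (0.106,6.000)–(0.690,5.000)
cell (0,6): code 1100 → (0.312,7.000)–(0.106,6.000)
cell (0,7): code 1100 → (0.917,8.000)–(0.312,7.000)
cell (0,8): code 1000 → (1.000,8.155)–(0.917,8.000)
cell (1,0): code 0100 → (1.489,1.000)–(2.000,0.397)
cell (1,1): code 1000 → (2.000,1.891)–(1.489,1.000)
cell (1,4): code 0110 → (1.000,4.744)–(2.000,4.720)
cell (1,8): code 1101 → (1.497,9.000)–(1.000,8.155)
cell (1,9): code 1000 → (2.000,9.465)–(1.497,9.000)
cell (2,0): code 0110 → (2.000,0.397)–(3.000,0.330)
cell (2,1): code 1001 → (3.000,1.990)–(2.000,1.891)
cell (2,4): code 0010 → (2.000,4.720)–(2.535,5.000)
cell (2,5): code 0111 → (2.535,5.000)–(3.000,5.271)
cell (2,9): code 1001 → (3.000,9.795)–(2.000,9.465)
cell (3,0): code 0010 → (3.000,0.330)–(3.583,1.000)
cell (3,1): code 0001 → (3.583,1.000)–(3.000,1.990)
cell (3,5): code 0110 → (3.000,5.271)–(4.000,5.704)
cell (3,9): code 1001 → (4.000,9.619)–(3.000,9.795)
cell (4,5): code 0010 → (4.000,5.704)–(4.403,6.000)
cell (4,6): code 0111 → (4.403,6.000)–(5.000,6.739)
cell (4,8): code 1011 → (5.000,8.565)–(4.765,9.000)
cell (4,9): code 0001 → (4.765,9.000)–(4.000,9.619)
cell (5,6): code 0010 → (5.000,6.739)–(5.160,7.000)
cell (5,7): code 0011 → (5.160,7.000)–(5.260,8.000)
cell (5,8): code 0001 → (5.260,8.000)–(5.000,8.565)
total: 26 segments, chained into 2 closed loop(s), length Σ = 21.614741

segments=26 loops=2 length=21.615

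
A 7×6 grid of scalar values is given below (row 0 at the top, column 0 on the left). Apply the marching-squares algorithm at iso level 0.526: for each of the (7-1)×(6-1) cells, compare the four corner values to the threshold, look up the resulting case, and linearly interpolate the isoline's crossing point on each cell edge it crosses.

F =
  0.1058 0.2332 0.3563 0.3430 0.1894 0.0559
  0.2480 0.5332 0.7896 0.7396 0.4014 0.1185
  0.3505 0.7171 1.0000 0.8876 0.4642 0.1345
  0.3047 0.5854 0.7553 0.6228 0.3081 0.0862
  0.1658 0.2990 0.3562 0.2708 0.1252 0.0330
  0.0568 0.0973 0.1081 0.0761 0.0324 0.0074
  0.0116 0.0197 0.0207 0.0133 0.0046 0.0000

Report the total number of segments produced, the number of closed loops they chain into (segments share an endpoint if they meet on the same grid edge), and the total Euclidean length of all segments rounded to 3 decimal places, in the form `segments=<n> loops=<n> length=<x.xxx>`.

segments=12 loops=1 length=10.171

cell (0,0): code 0100 → (0.976,1.000)–(1.000,0.975)
cell (0,1): code 1100 → (0.392,2.000)–(0.976,1.000)
cell (0,2): code 1100 → (0.461,3.000)–(0.392,2.000)
cell (0,3): code 1000 → (1.000,3.632)–(0.461,3.000)
cell (1,0): code 0110 → (1.000,0.975)–(2.000,0.479)
cell (1,3): code 1001 → (2.000,3.854)–(1.000,3.632)
cell (2,0): code 0110 → (2.000,0.479)–(3.000,0.788)
cell (2,3): code 1001 → (3.000,3.308)–(2.000,3.854)
cell (3,0): code 0010 → (3.000,0.788)–(3.207,1.000)
cell (3,1): code 0011 → (3.207,1.000)–(3.575,2.000)
cell (3,2): code 0011 → (3.575,2.000)–(3.275,3.000)
cell (3,3): code 0001 → (3.275,3.000)–(3.000,3.308)
total: 12 segments, chained into 1 closed loop(s), length Σ = 10.170708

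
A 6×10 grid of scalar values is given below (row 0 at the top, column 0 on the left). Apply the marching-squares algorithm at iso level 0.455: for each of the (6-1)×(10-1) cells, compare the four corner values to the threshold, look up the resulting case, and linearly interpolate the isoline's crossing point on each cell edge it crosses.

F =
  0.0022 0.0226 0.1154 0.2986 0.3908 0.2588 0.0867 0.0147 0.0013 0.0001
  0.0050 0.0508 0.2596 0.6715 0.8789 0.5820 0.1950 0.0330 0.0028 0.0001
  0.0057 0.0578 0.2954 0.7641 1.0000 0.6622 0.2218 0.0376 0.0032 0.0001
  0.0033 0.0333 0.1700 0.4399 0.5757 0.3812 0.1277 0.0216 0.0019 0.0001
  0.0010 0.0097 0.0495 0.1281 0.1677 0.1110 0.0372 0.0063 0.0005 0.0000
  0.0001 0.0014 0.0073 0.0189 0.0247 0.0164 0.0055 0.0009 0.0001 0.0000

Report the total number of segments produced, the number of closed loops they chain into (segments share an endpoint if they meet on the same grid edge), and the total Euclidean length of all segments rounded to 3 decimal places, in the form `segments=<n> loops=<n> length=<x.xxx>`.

segments=12 loops=1 length=9.702

cell (0,2): code 0100 → (0.419,3.000)–(1.000,2.474)
cell (0,3): code 1100 → (0.132,4.000)–(0.419,3.000)
cell (0,4): code 1100 → (0.607,5.000)–(0.132,4.000)
cell (0,5): code 1000 → (1.000,5.328)–(0.607,5.000)
cell (1,2): code 0110 → (1.000,2.474)–(2.000,2.341)
cell (1,5): code 1001 → (2.000,5.470)–(1.000,5.328)
cell (2,2): code 0010 → (2.000,2.341)–(2.953,3.000)
cell (2,3): code 0111 → (2.953,3.000)–(3.000,3.111)
cell (2,4): code 1011 → (3.000,4.621)–(2.737,5.000)
cell (2,5): code 0001 → (2.737,5.000)–(2.000,5.470)
cell (3,3): code 0010 → (3.000,3.111)–(3.296,4.000)
cell (3,4): code 0001 → (3.296,4.000)–(3.000,4.621)
total: 12 segments, chained into 1 closed loop(s), length Σ = 9.702233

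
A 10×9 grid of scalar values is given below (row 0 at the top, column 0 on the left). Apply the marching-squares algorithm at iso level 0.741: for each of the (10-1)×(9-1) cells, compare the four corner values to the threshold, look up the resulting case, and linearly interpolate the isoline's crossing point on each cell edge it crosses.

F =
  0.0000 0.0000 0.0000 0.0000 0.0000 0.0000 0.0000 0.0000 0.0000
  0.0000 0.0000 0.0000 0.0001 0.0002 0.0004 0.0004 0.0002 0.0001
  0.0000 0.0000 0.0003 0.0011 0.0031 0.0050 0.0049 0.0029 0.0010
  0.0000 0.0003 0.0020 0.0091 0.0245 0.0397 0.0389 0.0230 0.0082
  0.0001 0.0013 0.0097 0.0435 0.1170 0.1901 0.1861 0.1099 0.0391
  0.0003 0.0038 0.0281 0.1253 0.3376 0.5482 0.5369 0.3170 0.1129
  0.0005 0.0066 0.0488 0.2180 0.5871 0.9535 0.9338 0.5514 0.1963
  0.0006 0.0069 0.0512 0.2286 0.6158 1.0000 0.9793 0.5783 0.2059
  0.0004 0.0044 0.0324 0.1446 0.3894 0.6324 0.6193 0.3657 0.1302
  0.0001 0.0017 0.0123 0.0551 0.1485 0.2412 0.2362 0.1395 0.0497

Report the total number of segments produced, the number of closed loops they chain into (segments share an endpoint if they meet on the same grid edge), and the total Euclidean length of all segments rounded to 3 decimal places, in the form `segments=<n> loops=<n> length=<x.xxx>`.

segments=8 loops=1 length=7.357

cell (5,4): code 0100 → (5.476,5.000)–(6.000,4.420)
cell (5,5): code 1100 → (5.514,6.000)–(5.476,5.000)
cell (5,6): code 1000 → (6.000,6.504)–(5.514,6.000)
cell (6,4): code 0110 → (6.000,4.420)–(7.000,4.326)
cell (6,6): code 1001 → (7.000,6.594)–(6.000,6.504)
cell (7,4): code 0010 → (7.000,4.326)–(7.705,5.000)
cell (7,5): code 0011 → (7.705,5.000)–(7.662,6.000)
cell (7,6): code 0001 → (7.662,6.000)–(7.000,6.594)
total: 8 segments, chained into 1 closed loop(s), length Σ = 7.356758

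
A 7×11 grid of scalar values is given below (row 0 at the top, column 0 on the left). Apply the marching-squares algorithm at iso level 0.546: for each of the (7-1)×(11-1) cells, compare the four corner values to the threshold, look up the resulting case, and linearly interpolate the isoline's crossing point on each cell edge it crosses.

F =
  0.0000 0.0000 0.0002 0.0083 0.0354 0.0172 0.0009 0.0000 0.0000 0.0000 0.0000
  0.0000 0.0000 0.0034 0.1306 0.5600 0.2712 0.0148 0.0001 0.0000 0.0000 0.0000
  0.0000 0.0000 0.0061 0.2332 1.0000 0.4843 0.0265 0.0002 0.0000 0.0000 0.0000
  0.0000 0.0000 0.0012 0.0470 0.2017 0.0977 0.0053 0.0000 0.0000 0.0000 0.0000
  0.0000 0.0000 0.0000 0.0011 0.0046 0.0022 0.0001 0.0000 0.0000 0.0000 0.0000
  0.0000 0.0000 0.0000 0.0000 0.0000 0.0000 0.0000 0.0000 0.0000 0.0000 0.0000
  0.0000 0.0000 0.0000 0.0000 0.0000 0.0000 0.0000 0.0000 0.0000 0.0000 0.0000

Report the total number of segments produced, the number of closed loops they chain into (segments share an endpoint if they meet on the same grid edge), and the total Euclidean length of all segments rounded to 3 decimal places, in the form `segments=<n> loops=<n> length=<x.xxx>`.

cell (0,3): code 0100 → (0.973,4.000)–(1.000,3.967)
cell (0,4): code 1000 → (1.000,4.048)–(0.973,4.000)
cell (1,3): code 0110 → (1.000,3.967)–(2.000,3.408)
cell (1,4): code 1001 → (2.000,4.880)–(1.000,4.048)
cell (2,3): code 0010 → (2.000,3.408)–(2.569,4.000)
cell (2,4): code 0001 → (2.569,4.000)–(2.000,4.880)
total: 6 segments, chained into 1 closed loop(s), length Σ = 4.413147

segments=6 loops=1 length=4.413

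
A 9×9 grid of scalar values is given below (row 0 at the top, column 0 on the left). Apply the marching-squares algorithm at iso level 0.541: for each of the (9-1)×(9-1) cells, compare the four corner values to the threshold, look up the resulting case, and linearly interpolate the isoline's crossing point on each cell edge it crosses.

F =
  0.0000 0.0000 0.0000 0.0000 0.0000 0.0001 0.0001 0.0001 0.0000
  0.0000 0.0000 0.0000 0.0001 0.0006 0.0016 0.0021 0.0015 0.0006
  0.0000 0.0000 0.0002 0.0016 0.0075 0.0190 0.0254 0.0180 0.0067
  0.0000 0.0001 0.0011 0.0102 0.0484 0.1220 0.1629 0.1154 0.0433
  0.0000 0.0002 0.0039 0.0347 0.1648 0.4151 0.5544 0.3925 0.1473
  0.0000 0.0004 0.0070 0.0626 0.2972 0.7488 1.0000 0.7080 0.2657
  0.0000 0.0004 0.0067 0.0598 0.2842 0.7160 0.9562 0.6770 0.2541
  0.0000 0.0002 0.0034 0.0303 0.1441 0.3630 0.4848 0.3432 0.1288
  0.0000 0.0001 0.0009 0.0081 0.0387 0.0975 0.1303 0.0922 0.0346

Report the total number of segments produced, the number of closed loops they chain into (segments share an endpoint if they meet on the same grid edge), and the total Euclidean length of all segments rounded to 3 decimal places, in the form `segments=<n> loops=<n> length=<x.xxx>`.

cell (3,5): code 0100 → (3.966,6.000)–(4.000,5.904)
cell (3,6): code 1000 → (4.000,6.083)–(3.966,6.000)
cell (4,4): code 0100 → (4.377,5.000)–(5.000,4.540)
cell (4,5): code 1110 → (4.000,5.904)–(4.377,5.000)
cell (4,6): code 1101 → (4.471,7.000)–(4.000,6.083)
cell (4,7): code 1000 → (5.000,7.378)–(4.471,7.000)
cell (5,4): code 0110 → (5.000,4.540)–(6.000,4.595)
cell (5,7): code 1001 → (6.000,7.322)–(5.000,7.378)
cell (6,4): code 0010 → (6.000,4.595)–(6.496,5.000)
cell (6,5): code 0011 → (6.496,5.000)–(6.881,6.000)
cell (6,6): code 0011 → (6.881,6.000)–(6.407,7.000)
cell (6,7): code 0001 → (6.407,7.000)–(6.000,7.322)
total: 12 segments, chained into 1 closed loop(s), length Σ = 8.966859

segments=12 loops=1 length=8.967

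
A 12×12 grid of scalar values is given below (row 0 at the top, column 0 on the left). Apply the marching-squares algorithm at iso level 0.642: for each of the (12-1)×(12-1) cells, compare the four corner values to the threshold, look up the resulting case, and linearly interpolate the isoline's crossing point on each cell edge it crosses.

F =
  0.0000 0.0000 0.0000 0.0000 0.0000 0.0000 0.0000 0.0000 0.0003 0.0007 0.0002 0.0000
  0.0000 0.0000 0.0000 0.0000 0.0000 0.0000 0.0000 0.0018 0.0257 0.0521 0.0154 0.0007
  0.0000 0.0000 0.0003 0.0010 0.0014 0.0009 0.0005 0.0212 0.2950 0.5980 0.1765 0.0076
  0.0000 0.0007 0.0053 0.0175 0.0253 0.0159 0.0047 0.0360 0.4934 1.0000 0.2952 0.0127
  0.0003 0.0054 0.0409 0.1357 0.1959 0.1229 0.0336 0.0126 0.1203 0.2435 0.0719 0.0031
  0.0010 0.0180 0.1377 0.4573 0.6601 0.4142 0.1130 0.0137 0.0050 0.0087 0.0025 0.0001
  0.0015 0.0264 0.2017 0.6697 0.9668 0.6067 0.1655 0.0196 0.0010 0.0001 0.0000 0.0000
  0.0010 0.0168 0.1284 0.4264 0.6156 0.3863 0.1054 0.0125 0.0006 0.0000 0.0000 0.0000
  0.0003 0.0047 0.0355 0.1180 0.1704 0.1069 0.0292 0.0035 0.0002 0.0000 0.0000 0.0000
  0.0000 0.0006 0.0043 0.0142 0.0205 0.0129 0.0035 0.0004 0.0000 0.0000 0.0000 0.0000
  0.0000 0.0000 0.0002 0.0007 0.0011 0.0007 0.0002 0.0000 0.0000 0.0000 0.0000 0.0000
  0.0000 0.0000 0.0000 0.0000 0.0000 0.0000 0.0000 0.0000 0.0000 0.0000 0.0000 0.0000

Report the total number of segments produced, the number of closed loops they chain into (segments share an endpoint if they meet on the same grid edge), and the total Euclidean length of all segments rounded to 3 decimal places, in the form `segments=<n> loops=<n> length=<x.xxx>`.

segments=12 loops=2 length=9.296

cell (2,8): code 0100 → (2.109,9.000)–(3.000,8.293)
cell (2,9): code 1000 → (3.000,9.508)–(2.109,9.000)
cell (3,8): code 0010 → (3.000,8.293)–(3.473,9.000)
cell (3,9): code 0001 → (3.473,9.000)–(3.000,9.508)
cell (4,3): code 0100 → (4.961,4.000)–(5.000,3.911)
cell (4,4): code 1000 → (5.000,4.074)–(4.961,4.000)
cell (5,2): code 0100 → (5.870,3.000)–(6.000,2.941)
cell (5,3): code 1110 → (5.000,3.911)–(5.870,3.000)
cell (5,4): code 1001 → (6.000,4.902)–(5.000,4.074)
cell (6,2): code 0010 → (6.000,2.941)–(6.114,3.000)
cell (6,3): code 0011 → (6.114,3.000)–(6.925,4.000)
cell (6,4): code 0001 → (6.925,4.000)–(6.000,4.902)
total: 12 segments, chained into 2 closed loop(s), length Σ = 9.296148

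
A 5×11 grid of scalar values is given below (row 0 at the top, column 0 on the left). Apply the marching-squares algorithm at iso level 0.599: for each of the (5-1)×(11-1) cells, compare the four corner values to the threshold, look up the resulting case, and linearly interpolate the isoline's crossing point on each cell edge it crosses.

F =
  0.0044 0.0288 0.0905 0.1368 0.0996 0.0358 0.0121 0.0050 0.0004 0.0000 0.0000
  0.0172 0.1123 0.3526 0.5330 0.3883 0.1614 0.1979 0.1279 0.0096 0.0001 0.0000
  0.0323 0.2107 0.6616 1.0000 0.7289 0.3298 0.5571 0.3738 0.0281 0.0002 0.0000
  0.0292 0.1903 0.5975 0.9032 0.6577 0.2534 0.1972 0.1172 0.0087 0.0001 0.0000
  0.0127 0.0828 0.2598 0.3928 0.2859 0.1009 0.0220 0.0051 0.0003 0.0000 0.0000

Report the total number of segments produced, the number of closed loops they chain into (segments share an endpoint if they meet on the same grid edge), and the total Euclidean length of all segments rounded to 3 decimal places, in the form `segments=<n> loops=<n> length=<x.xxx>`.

cell (1,1): code 0100 → (1.797,2.000)–(2.000,1.861)
cell (1,2): code 1100 → (1.141,3.000)–(1.797,2.000)
cell (1,3): code 1100 → (1.619,4.000)–(1.141,3.000)
cell (1,4): code 1000 → (2.000,4.325)–(1.619,4.000)
cell (2,1): code 0010 → (2.000,1.861)–(2.977,2.000)
cell (2,2): code 0111 → (2.977,2.000)–(3.000,2.005)
cell (2,4): code 1001 → (3.000,4.145)–(2.000,4.325)
cell (3,2): code 0010 → (3.000,2.005)–(3.596,3.000)
cell (3,3): code 0011 → (3.596,3.000)–(3.158,4.000)
cell (3,4): code 0001 → (3.158,4.000)–(3.000,4.145)
total: 10 segments, chained into 1 closed loop(s), length Σ = 7.543695

segments=10 loops=1 length=7.544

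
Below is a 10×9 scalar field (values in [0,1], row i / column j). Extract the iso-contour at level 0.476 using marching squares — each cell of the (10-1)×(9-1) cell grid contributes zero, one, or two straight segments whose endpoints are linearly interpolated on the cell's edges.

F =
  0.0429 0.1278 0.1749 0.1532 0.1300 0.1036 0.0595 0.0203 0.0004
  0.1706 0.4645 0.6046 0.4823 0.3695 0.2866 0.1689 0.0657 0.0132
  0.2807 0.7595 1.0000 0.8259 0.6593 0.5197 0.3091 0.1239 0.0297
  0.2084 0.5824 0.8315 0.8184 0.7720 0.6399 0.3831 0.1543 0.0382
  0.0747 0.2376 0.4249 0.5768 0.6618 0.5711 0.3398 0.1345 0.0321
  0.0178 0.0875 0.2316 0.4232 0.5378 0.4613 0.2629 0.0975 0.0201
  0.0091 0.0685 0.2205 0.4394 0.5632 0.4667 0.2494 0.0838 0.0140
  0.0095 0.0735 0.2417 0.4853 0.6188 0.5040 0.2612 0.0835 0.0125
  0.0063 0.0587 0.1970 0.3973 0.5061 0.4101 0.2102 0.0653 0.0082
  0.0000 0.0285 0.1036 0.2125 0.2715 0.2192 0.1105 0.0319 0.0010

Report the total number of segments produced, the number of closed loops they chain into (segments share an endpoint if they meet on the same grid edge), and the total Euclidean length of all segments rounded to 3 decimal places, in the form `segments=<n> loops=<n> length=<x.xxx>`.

segments=30 loops=1 length=20.769

cell (0,1): code 0100 → (0.701,2.000)–(1.000,1.082)
cell (0,2): code 1100 → (0.981,3.000)–(0.701,2.000)
cell (0,3): code 1000 → (1.000,3.056)–(0.981,3.000)
cell (1,0): code 0100 → (1.039,1.000)–(2.000,0.408)
cell (1,1): code 1110 → (1.000,1.082)–(1.039,1.000)
cell (1,3): code 1101 → (1.367,4.000)–(1.000,3.056)
cell (1,4): code 1100 → (1.813,5.000)–(1.367,4.000)
cell (1,5): code 1000 → (2.000,5.208)–(1.813,5.000)
cell (2,0): code 0110 → (2.000,0.408)–(3.000,0.716)
cell (2,5): code 1001 → (3.000,5.638)–(2.000,5.208)
cell (3,0): code 0010 → (3.000,0.716)–(3.309,1.000)
cell (3,1): code 0011 → (3.309,1.000)–(3.874,2.000)
cell (3,2): code 0111 → (3.874,2.000)–(4.000,2.336)
cell (3,5): code 1001 → (4.000,5.411)–(3.000,5.638)
cell (4,2): code 0010 → (4.000,2.336)–(4.656,3.000)
cell (4,3): code 0111 → (4.656,3.000)–(5.000,3.461)
cell (4,4): code 1011 → (5.000,4.808)–(4.866,5.000)
cell (4,5): code 0001 → (4.866,5.000)–(4.000,5.411)
cell (5,3): code 0110 → (5.000,3.461)–(6.000,3.296)
cell (5,4): code 1001 → (6.000,4.904)–(5.000,4.808)
cell (6,2): code 0100 → (6.797,3.000)–(7.000,2.962)
cell (6,3): code 1110 → (6.000,3.296)–(6.797,3.000)
cell (6,4): code 1101 → (6.249,5.000)–(6.000,4.904)
cell (6,5): code 1000 → (7.000,5.115)–(6.249,5.000)
cell (7,2): code 0010 → (7.000,2.962)–(7.106,3.000)
cell (7,3): code 0111 → (7.106,3.000)–(8.000,3.723)
cell (7,4): code 1011 → (8.000,4.314)–(7.298,5.000)
cell (7,5): code 0001 → (7.298,5.000)–(7.000,5.115)
cell (8,3): code 0010 → (8.000,3.723)–(8.128,4.000)
cell (8,4): code 0001 → (8.128,4.000)–(8.000,4.314)
total: 30 segments, chained into 1 closed loop(s), length Σ = 20.768647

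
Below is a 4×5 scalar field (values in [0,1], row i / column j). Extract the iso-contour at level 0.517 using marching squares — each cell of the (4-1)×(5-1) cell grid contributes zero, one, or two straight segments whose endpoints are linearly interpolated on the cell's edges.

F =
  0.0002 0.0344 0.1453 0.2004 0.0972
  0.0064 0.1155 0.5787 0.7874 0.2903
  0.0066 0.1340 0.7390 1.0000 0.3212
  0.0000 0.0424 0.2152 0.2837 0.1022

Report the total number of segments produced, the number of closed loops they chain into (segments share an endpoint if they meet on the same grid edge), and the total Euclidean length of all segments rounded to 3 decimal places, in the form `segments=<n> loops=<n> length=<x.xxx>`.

cell (0,1): code 0100 → (0.858,2.000)–(1.000,1.867)
cell (0,2): code 1100 → (0.539,3.000)–(0.858,2.000)
cell (0,3): code 1000 → (1.000,3.544)–(0.539,3.000)
cell (1,1): code 0110 → (1.000,1.867)–(2.000,1.633)
cell (1,3): code 1001 → (2.000,3.712)–(1.000,3.544)
cell (2,1): code 0010 → (2.000,1.633)–(2.424,2.000)
cell (2,2): code 0011 → (2.424,2.000)–(2.674,3.000)
cell (2,3): code 0001 → (2.674,3.000)–(2.000,3.712)
total: 8 segments, chained into 1 closed loop(s), length Σ = 6.569883

segments=8 loops=1 length=6.570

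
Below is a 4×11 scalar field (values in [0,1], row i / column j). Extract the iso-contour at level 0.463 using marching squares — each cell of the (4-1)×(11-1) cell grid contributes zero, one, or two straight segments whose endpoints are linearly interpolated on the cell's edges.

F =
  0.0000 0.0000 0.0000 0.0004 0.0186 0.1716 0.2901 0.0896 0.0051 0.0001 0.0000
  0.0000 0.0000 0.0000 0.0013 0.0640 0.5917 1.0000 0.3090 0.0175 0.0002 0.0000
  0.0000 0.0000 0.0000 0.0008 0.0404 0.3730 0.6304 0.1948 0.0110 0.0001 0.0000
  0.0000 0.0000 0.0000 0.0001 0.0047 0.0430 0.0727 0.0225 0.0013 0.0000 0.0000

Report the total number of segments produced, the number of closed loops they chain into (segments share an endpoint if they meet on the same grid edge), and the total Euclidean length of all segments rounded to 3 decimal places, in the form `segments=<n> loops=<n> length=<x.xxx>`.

cell (0,4): code 0100 → (0.694,5.000)–(1.000,4.756)
cell (0,5): code 1100 → (0.244,6.000)–(0.694,5.000)
cell (0,6): code 1000 → (1.000,6.777)–(0.244,6.000)
cell (1,4): code 0010 → (1.000,4.756)–(1.588,5.000)
cell (1,5): code 0111 → (1.588,5.000)–(2.000,5.350)
cell (1,6): code 1001 → (2.000,6.384)–(1.000,6.777)
cell (2,5): code 0010 → (2.000,5.350)–(2.300,6.000)
cell (2,6): code 0001 → (2.300,6.000)–(2.000,6.384)
total: 8 segments, chained into 1 closed loop(s), length Σ = 6.028024

segments=8 loops=1 length=6.028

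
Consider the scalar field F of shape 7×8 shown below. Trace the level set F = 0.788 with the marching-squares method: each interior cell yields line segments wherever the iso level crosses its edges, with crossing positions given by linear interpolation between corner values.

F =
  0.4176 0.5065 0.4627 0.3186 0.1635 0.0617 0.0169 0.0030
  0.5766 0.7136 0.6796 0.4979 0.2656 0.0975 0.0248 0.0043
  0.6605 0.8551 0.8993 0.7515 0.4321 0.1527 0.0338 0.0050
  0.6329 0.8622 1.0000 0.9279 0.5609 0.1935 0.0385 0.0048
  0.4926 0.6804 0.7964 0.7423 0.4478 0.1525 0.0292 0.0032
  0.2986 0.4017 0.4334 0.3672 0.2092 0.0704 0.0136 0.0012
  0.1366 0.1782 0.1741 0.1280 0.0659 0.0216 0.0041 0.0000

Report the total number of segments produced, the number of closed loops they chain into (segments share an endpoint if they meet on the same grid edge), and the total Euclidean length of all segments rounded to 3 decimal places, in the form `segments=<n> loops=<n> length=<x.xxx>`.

segments=12 loops=1 length=8.276

cell (1,0): code 0100 → (1.526,1.000)–(2.000,0.655)
cell (1,1): code 1100 → (1.493,2.000)–(1.526,1.000)
cell (1,2): code 1000 → (2.000,2.753)–(1.493,2.000)
cell (2,0): code 0110 → (2.000,0.655)–(3.000,0.676)
cell (2,2): code 1101 → (2.207,3.000)–(2.000,2.753)
cell (2,3): code 1000 → (3.000,3.381)–(2.207,3.000)
cell (3,0): code 0010 → (3.000,0.676)–(3.408,1.000)
cell (3,1): code 0111 → (3.408,1.000)–(4.000,1.928)
cell (3,2): code 1011 → (4.000,2.155)–(3.754,3.000)
cell (3,3): code 0001 → (3.754,3.000)–(3.000,3.381)
cell (4,1): code 0010 → (4.000,1.928)–(4.023,2.000)
cell (4,2): code 0001 → (4.023,2.000)–(4.000,2.155)
total: 12 segments, chained into 1 closed loop(s), length Σ = 8.275528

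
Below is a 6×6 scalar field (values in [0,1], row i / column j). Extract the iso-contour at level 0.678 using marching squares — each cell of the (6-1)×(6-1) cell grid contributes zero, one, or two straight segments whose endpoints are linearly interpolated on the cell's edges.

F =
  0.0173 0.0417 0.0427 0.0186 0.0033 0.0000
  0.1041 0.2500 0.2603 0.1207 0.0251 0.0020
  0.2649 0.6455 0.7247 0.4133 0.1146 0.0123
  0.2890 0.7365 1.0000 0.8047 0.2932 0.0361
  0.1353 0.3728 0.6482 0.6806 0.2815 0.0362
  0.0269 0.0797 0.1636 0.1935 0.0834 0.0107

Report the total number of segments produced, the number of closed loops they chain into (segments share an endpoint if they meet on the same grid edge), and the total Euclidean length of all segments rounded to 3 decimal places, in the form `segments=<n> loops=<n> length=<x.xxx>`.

cell (1,1): code 0100 → (1.899,2.000)–(2.000,1.410)
cell (1,2): code 1000 → (2.000,2.150)–(1.899,2.000)
cell (2,0): code 0100 → (2.357,1.000)–(3.000,0.869)
cell (2,1): code 1110 → (2.000,1.410)–(2.357,1.000)
cell (2,2): code 1101 → (2.676,3.000)–(2.000,2.150)
cell (2,3): code 1000 → (3.000,3.248)–(2.676,3.000)
cell (3,0): code 0010 → (3.000,0.869)–(3.161,1.000)
cell (3,1): code 0011 → (3.161,1.000)–(3.915,2.000)
cell (3,2): code 0111 → (3.915,2.000)–(4.000,2.920)
cell (3,3): code 1001 → (4.000,3.007)–(3.000,3.248)
cell (4,2): code 0010 → (4.000,2.920)–(4.005,3.000)
cell (4,3): code 0001 → (4.005,3.000)–(4.000,3.007)
total: 12 segments, chained into 1 closed loop(s), length Σ = 6.973702

segments=12 loops=1 length=6.974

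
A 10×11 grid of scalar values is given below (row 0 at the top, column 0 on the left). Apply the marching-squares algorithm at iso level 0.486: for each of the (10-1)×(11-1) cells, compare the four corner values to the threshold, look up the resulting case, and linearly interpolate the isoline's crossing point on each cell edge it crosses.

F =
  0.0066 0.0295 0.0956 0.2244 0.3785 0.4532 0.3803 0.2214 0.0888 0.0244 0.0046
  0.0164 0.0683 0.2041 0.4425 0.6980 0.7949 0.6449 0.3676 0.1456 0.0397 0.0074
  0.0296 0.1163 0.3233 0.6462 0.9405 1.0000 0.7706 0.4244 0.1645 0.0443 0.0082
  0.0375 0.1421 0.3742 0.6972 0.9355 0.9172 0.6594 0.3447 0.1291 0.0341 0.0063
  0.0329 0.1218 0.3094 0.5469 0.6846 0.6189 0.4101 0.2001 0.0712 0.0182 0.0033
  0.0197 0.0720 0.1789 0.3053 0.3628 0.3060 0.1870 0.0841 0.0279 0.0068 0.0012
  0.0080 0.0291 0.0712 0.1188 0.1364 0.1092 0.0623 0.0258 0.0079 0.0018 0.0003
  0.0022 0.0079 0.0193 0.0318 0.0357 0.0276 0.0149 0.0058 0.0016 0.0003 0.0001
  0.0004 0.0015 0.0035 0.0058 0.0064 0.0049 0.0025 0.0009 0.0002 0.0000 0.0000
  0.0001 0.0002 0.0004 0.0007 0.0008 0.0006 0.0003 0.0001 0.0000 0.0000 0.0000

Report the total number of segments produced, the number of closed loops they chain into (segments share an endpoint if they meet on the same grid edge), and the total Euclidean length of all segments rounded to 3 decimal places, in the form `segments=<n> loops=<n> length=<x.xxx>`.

cell (0,3): code 0100 → (0.336,4.000)–(1.000,3.170)
cell (0,4): code 1100 → (0.096,5.000)–(0.336,4.000)
cell (0,5): code 1100 → (0.399,6.000)–(0.096,5.000)
cell (0,6): code 1000 → (1.000,6.573)–(0.399,6.000)
cell (1,2): code 0100 → (1.214,3.000)–(2.000,2.504)
cell (1,3): code 1110 → (1.000,3.170)–(1.214,3.000)
cell (1,6): code 1001 → (2.000,6.822)–(1.000,6.573)
cell (2,2): code 0110 → (2.000,2.504)–(3.000,2.346)
cell (2,6): code 1001 → (3.000,6.551)–(2.000,6.822)
cell (3,2): code 0110 → (3.000,2.346)–(4.000,2.744)
cell (3,5): code 1011 → (4.000,5.636)–(3.696,6.000)
cell (3,6): code 0001 → (3.696,6.000)–(3.000,6.551)
cell (4,2): code 0010 → (4.000,2.744)–(4.252,3.000)
cell (4,3): code 0011 → (4.252,3.000)–(4.617,4.000)
cell (4,4): code 0011 → (4.617,4.000)–(4.425,5.000)
cell (4,5): code 0001 → (4.425,5.000)–(4.000,5.636)
total: 16 segments, chained into 1 closed loop(s), length Σ = 13.893271

segments=16 loops=1 length=13.893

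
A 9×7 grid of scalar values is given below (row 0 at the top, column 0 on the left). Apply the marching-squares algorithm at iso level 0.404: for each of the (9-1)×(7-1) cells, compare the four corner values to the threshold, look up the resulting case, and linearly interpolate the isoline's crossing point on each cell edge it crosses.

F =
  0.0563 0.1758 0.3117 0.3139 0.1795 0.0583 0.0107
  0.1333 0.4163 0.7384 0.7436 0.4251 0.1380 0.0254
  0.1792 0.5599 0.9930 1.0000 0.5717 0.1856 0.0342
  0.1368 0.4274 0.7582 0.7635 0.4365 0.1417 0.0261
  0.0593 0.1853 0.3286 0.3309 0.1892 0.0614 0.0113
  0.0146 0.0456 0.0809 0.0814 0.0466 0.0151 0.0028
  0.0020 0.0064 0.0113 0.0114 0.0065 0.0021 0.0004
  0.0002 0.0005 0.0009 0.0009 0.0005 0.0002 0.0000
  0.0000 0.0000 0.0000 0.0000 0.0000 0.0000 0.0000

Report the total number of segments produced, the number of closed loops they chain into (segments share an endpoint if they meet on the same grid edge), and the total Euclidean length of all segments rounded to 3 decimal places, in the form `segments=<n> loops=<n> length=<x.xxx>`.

segments=14 loops=1 length=11.630

cell (0,0): code 0100 → (0.949,1.000)–(1.000,0.957)
cell (0,1): code 1100 → (0.216,2.000)–(0.949,1.000)
cell (0,2): code 1100 → (0.210,3.000)–(0.216,2.000)
cell (0,3): code 1100 → (0.914,4.000)–(0.210,3.000)
cell (0,4): code 1000 → (1.000,4.073)–(0.914,4.000)
cell (1,0): code 0110 → (1.000,0.957)–(2.000,0.590)
cell (1,4): code 1001 → (2.000,4.434)–(1.000,4.073)
cell (2,0): code 0110 → (2.000,0.590)–(3.000,0.919)
cell (2,4): code 1001 → (3.000,4.110)–(2.000,4.434)
cell (3,0): code 0010 → (3.000,0.919)–(3.097,1.000)
cell (3,1): code 0011 → (3.097,1.000)–(3.824,2.000)
cell (3,2): code 0011 → (3.824,2.000)–(3.831,3.000)
cell (3,3): code 0011 → (3.831,3.000)–(3.131,4.000)
cell (3,4): code 0001 → (3.131,4.000)–(3.000,4.110)
total: 14 segments, chained into 1 closed loop(s), length Σ = 11.629544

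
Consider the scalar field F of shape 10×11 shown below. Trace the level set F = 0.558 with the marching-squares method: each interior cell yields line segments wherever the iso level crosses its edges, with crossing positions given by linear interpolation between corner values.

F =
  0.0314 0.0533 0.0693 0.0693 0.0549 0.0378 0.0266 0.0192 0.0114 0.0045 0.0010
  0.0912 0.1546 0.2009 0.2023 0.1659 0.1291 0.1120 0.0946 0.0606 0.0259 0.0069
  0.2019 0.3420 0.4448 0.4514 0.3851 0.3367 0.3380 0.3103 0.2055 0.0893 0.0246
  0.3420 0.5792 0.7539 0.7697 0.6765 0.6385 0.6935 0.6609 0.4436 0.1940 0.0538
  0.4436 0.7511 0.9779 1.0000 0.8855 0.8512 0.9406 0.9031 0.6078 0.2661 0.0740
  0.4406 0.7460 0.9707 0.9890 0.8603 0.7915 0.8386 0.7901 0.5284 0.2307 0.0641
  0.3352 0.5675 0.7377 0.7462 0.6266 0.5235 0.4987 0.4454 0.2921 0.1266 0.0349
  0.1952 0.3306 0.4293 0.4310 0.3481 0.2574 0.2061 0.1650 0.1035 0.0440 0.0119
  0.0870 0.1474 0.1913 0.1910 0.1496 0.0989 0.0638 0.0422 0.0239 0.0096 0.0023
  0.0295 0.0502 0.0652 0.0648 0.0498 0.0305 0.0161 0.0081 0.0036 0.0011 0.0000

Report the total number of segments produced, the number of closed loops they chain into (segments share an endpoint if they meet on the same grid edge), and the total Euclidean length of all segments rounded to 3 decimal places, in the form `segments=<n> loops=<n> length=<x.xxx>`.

cell (2,0): code 0100 → (2.911,1.000)–(3.000,0.911)
cell (2,1): code 1100 → (2.366,2.000)–(2.911,1.000)
cell (2,2): code 1100 → (2.335,3.000)–(2.366,2.000)
cell (2,3): code 1100 → (2.593,4.000)–(2.335,3.000)
cell (2,4): code 1100 → (2.733,5.000)–(2.593,4.000)
cell (2,5): code 1100 → (2.619,6.000)–(2.733,5.000)
cell (2,6): code 1100 → (2.707,7.000)–(2.619,6.000)
cell (2,7): code 1000 → (3.000,7.474)–(2.707,7.000)
cell (3,0): code 0110 → (3.000,0.911)–(4.000,0.372)
cell (3,7): code 1101 → (3.697,8.000)–(3.000,7.474)
cell (3,8): code 1000 → (4.000,8.146)–(3.697,8.000)
cell (4,0): code 0110 → (4.000,0.372)–(5.000,0.384)
cell (4,7): code 1011 → (5.000,7.887)–(4.627,8.000)
cell (4,8): code 0001 → (4.627,8.000)–(4.000,8.146)
cell (5,0): code 0110 → (5.000,0.384)–(6.000,0.959)
cell (5,4): code 1011 → (6.000,4.665)–(5.871,5.000)
cell (5,5): code 0011 → (5.871,5.000)–(5.826,6.000)
cell (5,6): code 0011 → (5.826,6.000)–(5.673,7.000)
cell (5,7): code 0001 → (5.673,7.000)–(5.000,7.887)
cell (6,0): code 0010 → (6.000,0.959)–(6.040,1.000)
cell (6,1): code 0011 → (6.040,1.000)–(6.583,2.000)
cell (6,2): code 0011 → (6.583,2.000)–(6.597,3.000)
cell (6,3): code 0011 → (6.597,3.000)–(6.246,4.000)
cell (6,4): code 0001 → (6.246,4.000)–(6.000,4.665)
total: 24 segments, chained into 1 closed loop(s), length Σ = 19.857006

segments=24 loops=1 length=19.857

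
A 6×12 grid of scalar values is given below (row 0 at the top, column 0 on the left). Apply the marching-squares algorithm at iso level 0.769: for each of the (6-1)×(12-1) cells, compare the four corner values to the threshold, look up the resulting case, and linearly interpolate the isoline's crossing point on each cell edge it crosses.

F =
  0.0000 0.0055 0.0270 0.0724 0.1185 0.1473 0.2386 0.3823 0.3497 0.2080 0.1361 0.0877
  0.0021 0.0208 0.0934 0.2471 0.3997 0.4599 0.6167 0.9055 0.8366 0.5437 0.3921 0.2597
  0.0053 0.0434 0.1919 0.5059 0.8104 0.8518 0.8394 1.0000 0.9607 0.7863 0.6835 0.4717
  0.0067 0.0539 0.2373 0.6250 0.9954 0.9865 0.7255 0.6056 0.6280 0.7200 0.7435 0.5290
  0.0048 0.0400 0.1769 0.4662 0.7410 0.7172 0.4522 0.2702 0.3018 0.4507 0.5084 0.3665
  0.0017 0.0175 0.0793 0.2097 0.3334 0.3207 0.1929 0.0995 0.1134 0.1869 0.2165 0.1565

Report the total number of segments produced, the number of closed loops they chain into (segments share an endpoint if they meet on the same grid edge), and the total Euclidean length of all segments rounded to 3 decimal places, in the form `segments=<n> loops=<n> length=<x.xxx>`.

segments=18 loops=1 length=14.377

cell (0,6): code 0100 → (0.739,7.000)–(1.000,6.527)
cell (0,7): code 1100 → (0.861,8.000)–(0.739,7.000)
cell (0,8): code 1000 → (1.000,8.231)–(0.861,8.000)
cell (1,3): code 0100 → (1.899,4.000)–(2.000,3.864)
cell (1,4): code 1100 → (1.789,5.000)–(1.899,4.000)
cell (1,5): code 1100 → (1.684,6.000)–(1.789,5.000)
cell (1,6): code 1110 → (1.000,6.527)–(1.684,6.000)
cell (1,8): code 1101 → (1.929,9.000)–(1.000,8.231)
cell (1,9): code 1000 → (2.000,9.168)–(1.929,9.000)
cell (2,3): code 0110 → (2.000,3.864)–(3.000,3.389)
cell (2,5): code 1011 → (3.000,5.833)–(2.618,6.000)
cell (2,6): code 0011 → (2.618,6.000)–(2.586,7.000)
cell (2,7): code 0011 → (2.586,7.000)–(2.576,8.000)
cell (2,8): code 0011 → (2.576,8.000)–(2.261,9.000)
cell (2,9): code 0001 → (2.261,9.000)–(2.000,9.168)
cell (3,3): code 0010 → (3.000,3.389)–(3.890,4.000)
cell (3,4): code 0011 → (3.890,4.000)–(3.808,5.000)
cell (3,5): code 0001 → (3.808,5.000)–(3.000,5.833)
total: 18 segments, chained into 1 closed loop(s), length Σ = 14.376663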